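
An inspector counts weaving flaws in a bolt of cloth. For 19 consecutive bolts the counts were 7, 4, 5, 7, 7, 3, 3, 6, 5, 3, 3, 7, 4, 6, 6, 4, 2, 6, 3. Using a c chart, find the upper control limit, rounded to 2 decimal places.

11.35

c̄ = (7 + 4 + 5 + 7 + 7 + 3 + 3 + 6 + 5 + 3 + 3 + 7 + 4 + 6 + 6 + 4 + 2 + 6 + 3) / 19 = 91 / 19 = 4.7895
UCL = c̄ + 3√c̄ = 4.7895 + 3 × √4.7895 = 4.7895 + 3 × 2.1885 = 11.3549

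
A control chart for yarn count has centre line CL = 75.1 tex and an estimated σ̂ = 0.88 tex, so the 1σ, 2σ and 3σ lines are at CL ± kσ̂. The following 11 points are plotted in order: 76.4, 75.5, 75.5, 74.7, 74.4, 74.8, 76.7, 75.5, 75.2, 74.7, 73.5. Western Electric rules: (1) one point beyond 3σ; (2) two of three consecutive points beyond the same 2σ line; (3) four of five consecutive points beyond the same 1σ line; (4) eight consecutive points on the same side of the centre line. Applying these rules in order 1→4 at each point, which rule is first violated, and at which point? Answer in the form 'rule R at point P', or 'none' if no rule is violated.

Zone of each point (C = within 1σ̂, B = 1σ̂–2σ̂, A = 2σ̂–3σ̂, * = beyond 3σ̂; sign = side of CL): 1:+B, 2:+C, 3:+C, 4:-C, 5:-C, 6:-C, 7:+B, 8:+C, 9:+C, 10:-C, 11:-B
No rule fires across all 11 points.

none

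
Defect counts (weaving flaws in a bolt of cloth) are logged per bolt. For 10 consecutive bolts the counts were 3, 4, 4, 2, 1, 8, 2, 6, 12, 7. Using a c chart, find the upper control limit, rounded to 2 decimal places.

c̄ = (3 + 4 + 4 + 2 + 1 + 8 + 2 + 6 + 12 + 7) / 10 = 49 / 10 = 4.9000
UCL = c̄ + 3√c̄ = 4.9000 + 3 × √4.9000 = 4.9000 + 3 × 2.2136 = 11.5408

11.54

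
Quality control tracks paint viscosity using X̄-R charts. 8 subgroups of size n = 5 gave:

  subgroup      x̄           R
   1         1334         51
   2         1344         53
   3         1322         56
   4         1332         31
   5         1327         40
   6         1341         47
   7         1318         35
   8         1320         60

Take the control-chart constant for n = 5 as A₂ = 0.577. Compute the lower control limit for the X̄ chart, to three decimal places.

1302.847

X̄̄ = (1334 + 1344 + 1322 + 1332 + 1327 + 1341 + 1318 + 1320) / 8 = 10638.0000 / 8 = 1329.7500
R̄ = (51 + 53 + 56 + 31 + 40 + 47 + 35 + 60) / 8 = 373.0000 / 8 = 46.6250
LCL = X̄̄ − A₂·R̄ = 1329.7500 − 0.577 × 46.6250 = 1302.8474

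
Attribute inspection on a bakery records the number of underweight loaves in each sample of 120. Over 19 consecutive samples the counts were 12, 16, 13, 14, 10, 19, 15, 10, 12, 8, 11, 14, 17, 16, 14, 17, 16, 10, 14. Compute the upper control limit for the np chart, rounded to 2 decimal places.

23.99

p̄ = Σdᵢ / (k·n) = 258 / (19 × 120) = 0.11316
UCL = np̄ + 3·√(np̄(1−p̄)) = 13.5789 + 3 × √(13.5789×0.88684) = 13.5789 + 3 × 3.4702 = 23.9896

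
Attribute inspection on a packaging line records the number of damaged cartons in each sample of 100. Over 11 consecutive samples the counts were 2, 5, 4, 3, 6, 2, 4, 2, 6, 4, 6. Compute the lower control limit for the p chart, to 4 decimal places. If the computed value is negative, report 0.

0.0000

p̄ = Σdᵢ / (k·n) = 44 / (11 × 100) = 0.04000
LCL = p̄ − 3·√(p̄(1−p̄)/n) = 0.04000 − 3 × 0.01960 = -0.01879 → 0 (negative, so LCL = 0)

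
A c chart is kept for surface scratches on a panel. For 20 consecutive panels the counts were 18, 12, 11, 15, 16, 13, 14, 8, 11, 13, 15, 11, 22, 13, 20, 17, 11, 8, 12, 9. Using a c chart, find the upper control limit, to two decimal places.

c̄ = (18 + 12 + 11 + 15 + 16 + 13 + 14 + 8 + 11 + 13 + 15 + 11 + 22 + 13 + 20 + 17 + 11 + 8 + 12 + 9) / 20 = 269 / 20 = 13.4500
UCL = c̄ + 3√c̄ = 13.4500 + 3 × √13.4500 = 13.4500 + 3 × 3.6674 = 24.4523

24.45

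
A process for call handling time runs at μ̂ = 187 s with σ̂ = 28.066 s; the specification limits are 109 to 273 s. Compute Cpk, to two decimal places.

Cpu = (USL − μ̂) / (3σ̂) = (273 − 187) / (3 × 28.066) = 1.0214; Cpl = (μ̂ − LSL) / (3σ̂) = (187 − 109) / (3 × 28.066) = 0.9264; Cpk = min(Cpu, Cpl) = 0.9264

0.93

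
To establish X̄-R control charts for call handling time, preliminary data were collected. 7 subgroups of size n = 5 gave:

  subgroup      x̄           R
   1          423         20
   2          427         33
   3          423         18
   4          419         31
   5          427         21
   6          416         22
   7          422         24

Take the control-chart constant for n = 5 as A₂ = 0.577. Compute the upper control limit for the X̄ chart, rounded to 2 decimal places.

X̄̄ = (423 + 427 + 423 + 419 + 427 + 416 + 422) / 7 = 2957.0000 / 7 = 422.4286
R̄ = (20 + 33 + 18 + 31 + 21 + 22 + 24) / 7 = 169.0000 / 7 = 24.1429
UCL = X̄̄ + A₂·R̄ = 422.4286 + 0.577 × 24.1429 = 436.3590

436.36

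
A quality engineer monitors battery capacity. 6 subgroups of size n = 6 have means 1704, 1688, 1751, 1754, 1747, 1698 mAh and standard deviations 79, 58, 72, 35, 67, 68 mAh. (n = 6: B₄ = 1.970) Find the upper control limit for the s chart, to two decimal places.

s̄ = (79 + 58 + 72 + 35 + 67 + 68) / 6 = 63.1667
UCL_s = B₄·s̄ = 1.970 × 63.1667 = 124.4383

124.44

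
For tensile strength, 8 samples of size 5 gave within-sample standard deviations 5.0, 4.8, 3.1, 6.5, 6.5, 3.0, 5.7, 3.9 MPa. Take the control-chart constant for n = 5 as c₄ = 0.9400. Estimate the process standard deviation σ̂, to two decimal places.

5.12

s̄ = (5.0 + 4.8 + 3.1 + 6.5 + 6.5 + 3.0 + 5.7 + 3.9) / 8 = 4.8125
σ̂ = s̄ / c₄ = 4.8125 / 0.9400 = 5.1197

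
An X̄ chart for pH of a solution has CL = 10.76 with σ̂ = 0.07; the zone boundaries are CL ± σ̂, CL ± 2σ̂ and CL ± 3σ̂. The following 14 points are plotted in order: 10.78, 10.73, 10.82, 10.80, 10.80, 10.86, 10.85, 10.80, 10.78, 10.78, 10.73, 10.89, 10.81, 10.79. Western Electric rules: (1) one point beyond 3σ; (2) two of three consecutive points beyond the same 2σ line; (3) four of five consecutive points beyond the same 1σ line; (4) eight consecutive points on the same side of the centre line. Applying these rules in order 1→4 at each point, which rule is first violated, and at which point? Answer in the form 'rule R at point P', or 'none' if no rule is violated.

rule 4 at point 10

Zone of each point (C = within 1σ̂, B = 1σ̂–2σ̂, A = 2σ̂–3σ̂, * = beyond 3σ̂; sign = side of CL): 1:+C, 2:-C, 3:+C, 4:+C, 5:+C, 6:+B, 7:+B, 8:+C, 9:+C, 10:+C, 11:-C, 12:+B, 13:+C, 14:+C
Rule 4 (eight consecutive points on the same side of the centre line) is satisfied at point 10.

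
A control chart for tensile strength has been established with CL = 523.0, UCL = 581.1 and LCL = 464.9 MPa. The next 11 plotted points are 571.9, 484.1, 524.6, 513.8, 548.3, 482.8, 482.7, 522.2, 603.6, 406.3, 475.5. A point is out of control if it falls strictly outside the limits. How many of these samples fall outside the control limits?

2

Compare each point to [464.9, 581.1]: sample 9 = 603.6 > UCL; sample 10 = 406.3 < LCL.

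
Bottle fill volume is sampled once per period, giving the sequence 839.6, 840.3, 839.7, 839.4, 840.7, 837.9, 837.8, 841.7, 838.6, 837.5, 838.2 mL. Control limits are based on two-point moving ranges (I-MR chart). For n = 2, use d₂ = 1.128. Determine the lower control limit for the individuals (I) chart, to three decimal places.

X̄ = (839.6 + 840.3 + 839.7 + 839.4 + 840.7 + 837.9 + 837.8 + 841.7 + 838.6 + 837.5 + 838.2) / 11 = 839.2182
Moving ranges: 0.7, 0.6, 0.3, 1.3, 2.8, 0.1, 3.9, 3.1, 1.1, 0.7; M̄R̄ = 14.6000 / 10 = 1.4600
LCL = X̄ − 3·M̄R̄/d₂ = 839.2182 − 3 × 1.4600 / 1.128 = 835.3352

835.335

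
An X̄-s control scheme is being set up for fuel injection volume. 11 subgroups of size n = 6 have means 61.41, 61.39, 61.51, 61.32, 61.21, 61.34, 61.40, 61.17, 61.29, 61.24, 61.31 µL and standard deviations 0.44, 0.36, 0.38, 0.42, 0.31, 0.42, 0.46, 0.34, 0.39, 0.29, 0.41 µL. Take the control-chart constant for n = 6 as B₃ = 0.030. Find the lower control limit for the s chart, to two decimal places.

s̄ = (0.44 + 0.36 + 0.38 + 0.42 + 0.31 + 0.42 + 0.46 + 0.34 + 0.39 + 0.29 + 0.41) / 11 = 0.3836
LCL_s = B₃·s̄ = 0.030 × 0.3836 = 0.0115

0.01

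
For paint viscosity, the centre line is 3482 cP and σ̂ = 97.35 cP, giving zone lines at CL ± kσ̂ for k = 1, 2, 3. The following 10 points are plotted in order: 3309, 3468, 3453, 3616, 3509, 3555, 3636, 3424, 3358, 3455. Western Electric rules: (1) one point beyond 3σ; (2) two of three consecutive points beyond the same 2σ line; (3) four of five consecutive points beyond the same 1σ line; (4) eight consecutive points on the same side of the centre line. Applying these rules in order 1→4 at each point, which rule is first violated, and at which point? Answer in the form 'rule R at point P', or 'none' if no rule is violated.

none

Zone of each point (C = within 1σ̂, B = 1σ̂–2σ̂, A = 2σ̂–3σ̂, * = beyond 3σ̂; sign = side of CL): 1:-B, 2:-C, 3:-C, 4:+B, 5:+C, 6:+C, 7:+B, 8:-C, 9:-B, 10:-C
No rule fires across all 10 points.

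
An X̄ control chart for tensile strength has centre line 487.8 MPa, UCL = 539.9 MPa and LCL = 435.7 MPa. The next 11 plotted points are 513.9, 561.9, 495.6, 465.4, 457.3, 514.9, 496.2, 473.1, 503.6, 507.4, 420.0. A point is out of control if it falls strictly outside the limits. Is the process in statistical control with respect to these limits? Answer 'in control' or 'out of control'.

Compare each point to [435.7, 539.9]: sample 2 = 561.9 > UCL; sample 11 = 420.0 < LCL.

out of control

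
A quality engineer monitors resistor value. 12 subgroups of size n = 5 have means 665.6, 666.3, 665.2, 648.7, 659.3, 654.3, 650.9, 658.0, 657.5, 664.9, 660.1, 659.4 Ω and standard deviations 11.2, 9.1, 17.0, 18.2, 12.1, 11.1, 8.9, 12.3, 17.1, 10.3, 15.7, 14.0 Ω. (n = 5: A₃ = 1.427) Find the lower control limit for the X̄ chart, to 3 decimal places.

640.513

X̄̄ = (665.6 + 666.3 + 665.2 + 648.7 + 659.3 + 654.3 + 650.9 + 658.0 + 657.5 + 664.9 + 660.1 + 659.4) / 12 = 659.1833
s̄ = (11.2 + 9.1 + 17.0 + 18.2 + 12.1 + 11.1 + 8.9 + 12.3 + 17.1 + 10.3 + 15.7 + 14.0) / 12 = 13.0833
LCL = X̄̄ − A₃·s̄ = 659.1833 − 1.427 × 13.0833 = 640.5134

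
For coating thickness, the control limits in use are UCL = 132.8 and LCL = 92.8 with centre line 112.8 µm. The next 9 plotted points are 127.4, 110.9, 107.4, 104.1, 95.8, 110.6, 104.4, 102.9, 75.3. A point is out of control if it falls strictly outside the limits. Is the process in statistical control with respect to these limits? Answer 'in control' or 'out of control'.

Compare each point to [92.8, 132.8]: sample 9 = 75.3 < LCL.

out of control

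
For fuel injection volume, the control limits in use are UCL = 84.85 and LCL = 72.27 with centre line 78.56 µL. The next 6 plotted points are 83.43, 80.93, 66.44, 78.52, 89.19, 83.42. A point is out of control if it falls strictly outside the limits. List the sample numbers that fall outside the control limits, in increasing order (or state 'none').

3, 5

Compare each point to [72.27, 84.85]: sample 3 = 66.44 < LCL; sample 5 = 89.19 > UCL.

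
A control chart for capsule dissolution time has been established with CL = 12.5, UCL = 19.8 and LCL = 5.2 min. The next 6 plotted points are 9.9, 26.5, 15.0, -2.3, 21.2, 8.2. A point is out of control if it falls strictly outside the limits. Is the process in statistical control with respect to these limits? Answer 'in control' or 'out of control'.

Compare each point to [5.2, 19.8]: sample 2 = 26.5 > UCL; sample 4 = -2.3 < LCL; sample 5 = 21.2 > UCL.

out of control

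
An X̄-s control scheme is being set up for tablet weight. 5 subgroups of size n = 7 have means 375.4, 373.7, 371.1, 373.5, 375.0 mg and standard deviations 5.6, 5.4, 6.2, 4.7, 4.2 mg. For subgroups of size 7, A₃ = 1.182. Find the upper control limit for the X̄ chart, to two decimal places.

X̄̄ = (375.4 + 373.7 + 371.1 + 373.5 + 375.0) / 5 = 373.7400
s̄ = (5.6 + 5.4 + 6.2 + 4.7 + 4.2) / 5 = 5.2200
UCL = X̄̄ + A₃·s̄ = 373.7400 + 1.182 × 5.2200 = 379.9100

379.91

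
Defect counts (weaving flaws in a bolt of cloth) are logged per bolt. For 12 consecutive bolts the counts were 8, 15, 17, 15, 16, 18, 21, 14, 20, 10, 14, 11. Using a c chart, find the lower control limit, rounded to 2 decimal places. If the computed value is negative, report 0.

3.33

c̄ = (8 + 15 + 17 + 15 + 16 + 18 + 21 + 14 + 20 + 10 + 14 + 11) / 12 = 179 / 12 = 14.9167
LCL = c̄ − 3√c̄ = 14.9167 − 3 × 3.8622 = 3.3300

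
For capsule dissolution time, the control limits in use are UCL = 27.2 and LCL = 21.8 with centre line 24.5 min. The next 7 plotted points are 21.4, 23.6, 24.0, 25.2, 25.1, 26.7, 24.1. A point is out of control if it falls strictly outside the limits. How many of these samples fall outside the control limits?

1

Compare each point to [21.8, 27.2]: sample 1 = 21.4 < LCL.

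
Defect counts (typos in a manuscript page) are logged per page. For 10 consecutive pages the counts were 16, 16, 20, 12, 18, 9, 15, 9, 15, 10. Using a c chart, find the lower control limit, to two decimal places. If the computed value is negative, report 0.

c̄ = (16 + 16 + 20 + 12 + 18 + 9 + 15 + 9 + 15 + 10) / 10 = 140 / 10 = 14.0000
LCL = c̄ − 3√c̄ = 14.0000 − 3 × 3.7417 = 2.7750

2.78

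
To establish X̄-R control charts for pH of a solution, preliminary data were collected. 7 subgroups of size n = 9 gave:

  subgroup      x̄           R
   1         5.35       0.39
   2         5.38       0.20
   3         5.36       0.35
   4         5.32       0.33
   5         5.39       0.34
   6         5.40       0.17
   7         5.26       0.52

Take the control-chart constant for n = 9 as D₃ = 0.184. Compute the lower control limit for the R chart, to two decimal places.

R̄ = (0.39 + 0.20 + 0.35 + 0.33 + 0.34 + 0.17 + 0.52) / 7 = 2.3000 / 7 = 0.3286
LCL_R = D₃·R̄ = 0.184 × 0.3286 = 0.0605

0.06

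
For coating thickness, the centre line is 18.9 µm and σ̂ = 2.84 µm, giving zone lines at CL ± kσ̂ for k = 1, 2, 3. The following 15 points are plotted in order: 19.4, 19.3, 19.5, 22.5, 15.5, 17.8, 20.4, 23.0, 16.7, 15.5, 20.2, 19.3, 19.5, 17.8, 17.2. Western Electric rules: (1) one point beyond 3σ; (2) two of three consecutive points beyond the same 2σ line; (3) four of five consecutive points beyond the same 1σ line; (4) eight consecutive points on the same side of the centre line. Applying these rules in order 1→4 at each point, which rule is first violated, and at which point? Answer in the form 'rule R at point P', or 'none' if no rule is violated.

none

Zone of each point (C = within 1σ̂, B = 1σ̂–2σ̂, A = 2σ̂–3σ̂, * = beyond 3σ̂; sign = side of CL): 1:+C, 2:+C, 3:+C, 4:+B, 5:-B, 6:-C, 7:+C, 8:+B, 9:-C, 10:-B, 11:+C, 12:+C, 13:+C, 14:-C, 15:-C
No rule fires across all 15 points.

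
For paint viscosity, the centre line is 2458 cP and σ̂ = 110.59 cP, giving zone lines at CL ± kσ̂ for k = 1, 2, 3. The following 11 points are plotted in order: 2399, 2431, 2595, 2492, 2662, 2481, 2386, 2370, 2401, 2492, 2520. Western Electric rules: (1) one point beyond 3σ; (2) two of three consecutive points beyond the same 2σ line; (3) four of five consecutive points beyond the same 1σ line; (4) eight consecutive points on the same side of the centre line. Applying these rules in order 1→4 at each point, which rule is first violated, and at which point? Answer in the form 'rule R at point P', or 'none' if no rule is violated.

none

Zone of each point (C = within 1σ̂, B = 1σ̂–2σ̂, A = 2σ̂–3σ̂, * = beyond 3σ̂; sign = side of CL): 1:-C, 2:-C, 3:+B, 4:+C, 5:+B, 6:+C, 7:-C, 8:-C, 9:-C, 10:+C, 11:+C
No rule fires across all 11 points.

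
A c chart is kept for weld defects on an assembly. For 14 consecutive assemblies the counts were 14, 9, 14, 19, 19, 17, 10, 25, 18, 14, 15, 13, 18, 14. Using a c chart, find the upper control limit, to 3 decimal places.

c̄ = (14 + 9 + 14 + 19 + 19 + 17 + 10 + 25 + 18 + 14 + 15 + 13 + 18 + 14) / 14 = 219 / 14 = 15.6429
UCL = c̄ + 3√c̄ = 15.6429 + 3 × √15.6429 = 15.6429 + 3 × 3.9551 = 27.5082

27.508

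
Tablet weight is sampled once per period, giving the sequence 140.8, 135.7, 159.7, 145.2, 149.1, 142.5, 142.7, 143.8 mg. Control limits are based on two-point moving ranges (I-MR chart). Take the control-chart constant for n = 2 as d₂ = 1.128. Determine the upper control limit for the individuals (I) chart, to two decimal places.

X̄ = (140.8 + 135.7 + 159.7 + 145.2 + 149.1 + 142.5 + 142.7 + 143.8) / 8 = 144.9375
Moving ranges: 5.1, 24.0, 14.5, 3.9, 6.6, 0.2, 1.1; M̄R̄ = 55.4000 / 7 = 7.9143
UCL = X̄ + 3·M̄R̄/d₂ = 144.9375 + 3 × 7.9143 / 1.128 = 165.9861

165.99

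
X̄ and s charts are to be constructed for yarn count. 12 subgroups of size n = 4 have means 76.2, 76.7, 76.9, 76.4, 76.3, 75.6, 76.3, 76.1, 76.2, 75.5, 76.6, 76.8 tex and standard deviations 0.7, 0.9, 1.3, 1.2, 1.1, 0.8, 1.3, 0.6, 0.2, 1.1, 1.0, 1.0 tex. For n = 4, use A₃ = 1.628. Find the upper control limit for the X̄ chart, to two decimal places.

77.82

X̄̄ = (76.2 + 76.7 + 76.9 + 76.4 + 76.3 + 75.6 + 76.3 + 76.1 + 76.2 + 75.5 + 76.6 + 76.8) / 12 = 76.3000
s̄ = (0.7 + 0.9 + 1.3 + 1.2 + 1.1 + 0.8 + 1.3 + 0.6 + 0.2 + 1.1 + 1.0 + 1.0) / 12 = 0.9333
UCL = X̄̄ + A₃·s̄ = 76.3000 + 1.628 × 0.9333 = 77.8195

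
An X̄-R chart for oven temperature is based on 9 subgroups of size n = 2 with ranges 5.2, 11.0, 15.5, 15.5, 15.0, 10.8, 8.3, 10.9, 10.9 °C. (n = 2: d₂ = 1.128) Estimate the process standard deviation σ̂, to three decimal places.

10.156

R̄ = (5.2 + 11.0 + 15.5 + 15.5 + 15.0 + 10.8 + 8.3 + 10.9 + 10.9) / 9 = 11.4556
σ̂ = R̄ / d₂ = 11.4556 / 1.128 = 10.1556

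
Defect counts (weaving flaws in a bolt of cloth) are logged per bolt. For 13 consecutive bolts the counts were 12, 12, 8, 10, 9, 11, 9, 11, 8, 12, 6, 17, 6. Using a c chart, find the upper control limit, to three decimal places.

19.600

c̄ = (12 + 12 + 8 + 10 + 9 + 11 + 9 + 11 + 8 + 12 + 6 + 17 + 6) / 13 = 131 / 13 = 10.0769
UCL = c̄ + 3√c̄ = 10.0769 + 3 × √10.0769 = 10.0769 + 3 × 3.1744 = 19.6002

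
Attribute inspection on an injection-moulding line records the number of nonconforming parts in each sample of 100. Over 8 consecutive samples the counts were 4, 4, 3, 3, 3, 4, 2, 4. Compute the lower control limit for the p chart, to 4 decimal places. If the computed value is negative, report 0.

p̄ = Σdᵢ / (k·n) = 27 / (8 × 100) = 0.03375
LCL = p̄ − 3·√(p̄(1−p̄)/n) = 0.03375 − 3 × 0.01806 = -0.02043 → 0 (negative, so LCL = 0)

0.0000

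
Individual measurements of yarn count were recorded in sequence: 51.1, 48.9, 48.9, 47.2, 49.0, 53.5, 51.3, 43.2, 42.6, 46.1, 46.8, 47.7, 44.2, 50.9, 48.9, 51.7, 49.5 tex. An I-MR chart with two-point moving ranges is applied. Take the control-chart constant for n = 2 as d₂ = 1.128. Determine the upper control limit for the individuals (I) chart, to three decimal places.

X̄ = (51.1 + 48.9 + 48.9 + 47.2 + 49.0 + 53.5 + 51.3 + 43.2 + 42.6 + 46.1 + 46.8 + 47.7 + 44.2 + 50.9 + 48.9 + 51.7 + 49.5) / 17 = 48.3235
Moving ranges: 2.2, 0.0, 1.7, 1.8, 4.5, 2.2, 8.1, 0.6, 3.5, 0.7, 0.9, 3.5, 6.7, 2.0, 2.8, 2.2; M̄R̄ = 43.4000 / 16 = 2.7125
UCL = X̄ + 3·M̄R̄/d₂ = 48.3235 + 3 × 2.7125 / 1.128 = 55.5376

55.538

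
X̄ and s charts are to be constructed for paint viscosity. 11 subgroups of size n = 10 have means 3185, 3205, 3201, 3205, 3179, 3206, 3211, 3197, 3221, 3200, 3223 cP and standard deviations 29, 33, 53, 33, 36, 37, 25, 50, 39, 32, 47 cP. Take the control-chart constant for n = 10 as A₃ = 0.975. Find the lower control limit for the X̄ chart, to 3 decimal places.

3166.305

X̄̄ = (3185 + 3205 + 3201 + 3205 + 3179 + 3206 + 3211 + 3197 + 3221 + 3200 + 3223) / 11 = 3203.0000
s̄ = (29 + 33 + 53 + 33 + 36 + 37 + 25 + 50 + 39 + 32 + 47) / 11 = 37.6364
LCL = X̄̄ − A₃·s̄ = 3203.0000 − 0.975 × 37.6364 = 3166.3045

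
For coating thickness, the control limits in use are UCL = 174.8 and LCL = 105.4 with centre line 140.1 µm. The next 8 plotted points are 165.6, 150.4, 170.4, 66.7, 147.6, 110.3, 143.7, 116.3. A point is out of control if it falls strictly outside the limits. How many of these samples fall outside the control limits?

1

Compare each point to [105.4, 174.8]: sample 4 = 66.7 < LCL.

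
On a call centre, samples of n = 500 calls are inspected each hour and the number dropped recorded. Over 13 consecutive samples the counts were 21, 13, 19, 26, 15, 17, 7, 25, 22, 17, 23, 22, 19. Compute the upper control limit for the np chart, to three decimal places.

p̄ = Σdᵢ / (k·n) = 246 / (13 × 500) = 0.03785
UCL = np̄ + 3·√(np̄(1−p̄)) = 18.9231 + 3 × √(18.9231×0.96215) = 18.9231 + 3 × 4.2670 = 31.7239

31.724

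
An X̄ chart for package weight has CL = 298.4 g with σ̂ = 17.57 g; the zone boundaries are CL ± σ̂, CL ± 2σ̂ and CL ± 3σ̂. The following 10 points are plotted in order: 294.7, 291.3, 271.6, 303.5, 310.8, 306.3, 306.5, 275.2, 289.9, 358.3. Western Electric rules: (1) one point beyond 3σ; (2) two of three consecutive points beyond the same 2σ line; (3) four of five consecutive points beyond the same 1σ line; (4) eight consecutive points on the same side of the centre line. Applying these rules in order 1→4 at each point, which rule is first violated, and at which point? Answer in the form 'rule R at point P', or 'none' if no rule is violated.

rule 1 at point 10

Zone of each point (C = within 1σ̂, B = 1σ̂–2σ̂, A = 2σ̂–3σ̂, * = beyond 3σ̂; sign = side of CL): 1:-C, 2:-C, 3:-B, 4:+C, 5:+C, 6:+C, 7:+C, 8:-B, 9:-C, 10:+*
Rule 1 (one point beyond the 3σ limits) is satisfied at point 10.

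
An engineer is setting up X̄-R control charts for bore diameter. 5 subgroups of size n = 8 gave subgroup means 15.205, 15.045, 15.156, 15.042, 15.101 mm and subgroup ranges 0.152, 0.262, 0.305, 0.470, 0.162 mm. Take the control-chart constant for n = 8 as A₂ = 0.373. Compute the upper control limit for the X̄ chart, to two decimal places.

X̄̄ = (15.205 + 15.045 + 15.156 + 15.042 + 15.101) / 5 = 75.5490 / 5 = 15.1098
R̄ = (0.152 + 0.262 + 0.305 + 0.470 + 0.162) / 5 = 1.3510 / 5 = 0.2702
UCL = X̄̄ + A₂·R̄ = 15.1098 + 0.373 × 0.2702 = 15.2106

15.21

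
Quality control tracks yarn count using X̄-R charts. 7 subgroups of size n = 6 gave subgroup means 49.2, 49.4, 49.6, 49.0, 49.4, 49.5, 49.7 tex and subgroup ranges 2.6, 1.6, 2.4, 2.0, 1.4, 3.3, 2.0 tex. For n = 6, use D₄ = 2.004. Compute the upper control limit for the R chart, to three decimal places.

4.380

R̄ = (2.6 + 1.6 + 2.4 + 2.0 + 1.4 + 3.3 + 2.0) / 7 = 15.3000 / 7 = 2.1857
UCL_R = D₄·R̄ = 2.004 × 2.1857 = 4.3802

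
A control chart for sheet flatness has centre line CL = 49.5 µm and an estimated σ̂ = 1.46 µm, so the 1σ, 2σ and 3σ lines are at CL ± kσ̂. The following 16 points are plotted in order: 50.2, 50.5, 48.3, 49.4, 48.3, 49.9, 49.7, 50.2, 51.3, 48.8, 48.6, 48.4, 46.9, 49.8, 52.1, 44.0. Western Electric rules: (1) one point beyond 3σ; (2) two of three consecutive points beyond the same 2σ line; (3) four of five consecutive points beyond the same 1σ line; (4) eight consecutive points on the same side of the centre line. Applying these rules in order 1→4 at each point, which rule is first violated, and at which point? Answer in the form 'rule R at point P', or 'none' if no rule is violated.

Zone of each point (C = within 1σ̂, B = 1σ̂–2σ̂, A = 2σ̂–3σ̂, * = beyond 3σ̂; sign = side of CL): 1:+C, 2:+C, 3:-C, 4:-C, 5:-C, 6:+C, 7:+C, 8:+C, 9:+B, 10:-C, 11:-C, 12:-C, 13:-B, 14:+C, 15:+B, 16:-*
Rule 1 (one point beyond the 3σ limits) is satisfied at point 16.

rule 1 at point 16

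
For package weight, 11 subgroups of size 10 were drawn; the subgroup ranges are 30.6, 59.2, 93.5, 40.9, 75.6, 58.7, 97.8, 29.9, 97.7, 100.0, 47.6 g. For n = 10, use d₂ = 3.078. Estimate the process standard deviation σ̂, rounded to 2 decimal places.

21.60

R̄ = (30.6 + 59.2 + 93.5 + 40.9 + 75.6 + 58.7 + 97.8 + 29.9 + 97.7 + 100.0 + 47.6) / 11 = 66.5000
σ̂ = R̄ / d₂ = 66.5000 / 3.078 = 21.6049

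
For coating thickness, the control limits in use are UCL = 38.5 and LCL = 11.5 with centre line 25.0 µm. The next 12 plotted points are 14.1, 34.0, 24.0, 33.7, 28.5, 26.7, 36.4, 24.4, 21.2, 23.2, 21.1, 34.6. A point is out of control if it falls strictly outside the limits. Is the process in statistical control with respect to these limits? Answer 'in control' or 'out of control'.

in control

All 12 points lie within [11.5, 38.5].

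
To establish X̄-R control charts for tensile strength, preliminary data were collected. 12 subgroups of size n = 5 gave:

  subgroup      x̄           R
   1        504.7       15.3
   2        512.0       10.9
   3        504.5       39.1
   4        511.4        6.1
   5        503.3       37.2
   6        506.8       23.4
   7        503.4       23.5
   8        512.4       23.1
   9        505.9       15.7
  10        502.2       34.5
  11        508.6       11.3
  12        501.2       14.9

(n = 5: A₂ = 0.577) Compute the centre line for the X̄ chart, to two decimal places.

X̄̄ = (504.7 + 512.0 + 504.5 + 511.4 + 503.3 + 506.8 + 503.4 + 512.4 + 505.9 + 502.2 + 508.6 + 501.2) / 12 = 6076.4000 / 12 = 506.3667
CL = X̄̄ = 506.3667

506.37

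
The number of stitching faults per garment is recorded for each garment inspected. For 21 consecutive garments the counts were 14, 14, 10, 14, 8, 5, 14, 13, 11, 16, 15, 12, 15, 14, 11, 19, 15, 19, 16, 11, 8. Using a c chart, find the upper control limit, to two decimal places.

23.88

c̄ = (14 + 14 + 10 + 14 + 8 + 5 + 14 + 13 + 11 + 16 + 15 + 12 + 15 + 14 + 11 + 19 + 15 + 19 + 16 + 11 + 8) / 21 = 274 / 21 = 13.0476
UCL = c̄ + 3√c̄ = 13.0476 + 3 × √13.0476 = 13.0476 + 3 × 3.6121 = 23.8841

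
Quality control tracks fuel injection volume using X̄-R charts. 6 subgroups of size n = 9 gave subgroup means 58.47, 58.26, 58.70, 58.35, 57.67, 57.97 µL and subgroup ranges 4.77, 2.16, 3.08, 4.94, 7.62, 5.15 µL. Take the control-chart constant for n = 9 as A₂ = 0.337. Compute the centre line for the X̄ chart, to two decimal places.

58.24

X̄̄ = (58.47 + 58.26 + 58.70 + 58.35 + 57.67 + 57.97) / 6 = 349.4200 / 6 = 58.2367
CL = X̄̄ = 58.2367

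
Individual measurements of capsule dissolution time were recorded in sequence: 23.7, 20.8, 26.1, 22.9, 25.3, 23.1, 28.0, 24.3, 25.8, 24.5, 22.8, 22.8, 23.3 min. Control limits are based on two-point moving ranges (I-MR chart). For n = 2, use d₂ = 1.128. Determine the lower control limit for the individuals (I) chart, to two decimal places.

17.55

X̄ = (23.7 + 20.8 + 26.1 + 22.9 + 25.3 + 23.1 + 28.0 + 24.3 + 25.8 + 24.5 + 22.8 + 22.8 + 23.3) / 13 = 24.1077
Moving ranges: 2.9, 5.3, 3.2, 2.4, 2.2, 4.9, 3.7, 1.5, 1.3, 1.7, 0.0, 0.5; M̄R̄ = 29.6000 / 12 = 2.4667
LCL = X̄ − 3·M̄R̄/d₂ = 24.1077 − 3 × 2.4667 / 1.128 = 17.5474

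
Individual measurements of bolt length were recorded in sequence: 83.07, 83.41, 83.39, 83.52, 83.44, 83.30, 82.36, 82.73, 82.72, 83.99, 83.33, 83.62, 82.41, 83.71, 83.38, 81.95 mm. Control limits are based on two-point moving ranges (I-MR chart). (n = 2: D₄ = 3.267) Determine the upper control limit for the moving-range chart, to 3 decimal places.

1.856

Moving ranges: 0.34, 0.02, 0.13, 0.08, 0.14, 0.94, 0.37, 0.01, 1.27, 0.66, 0.29, 1.21, 1.30, 0.33, 1.43; M̄R̄ = 8.5200 / 15 = 0.5680
UCL_MR = D₄·M̄R̄ = 3.267 × 0.5680 = 1.8557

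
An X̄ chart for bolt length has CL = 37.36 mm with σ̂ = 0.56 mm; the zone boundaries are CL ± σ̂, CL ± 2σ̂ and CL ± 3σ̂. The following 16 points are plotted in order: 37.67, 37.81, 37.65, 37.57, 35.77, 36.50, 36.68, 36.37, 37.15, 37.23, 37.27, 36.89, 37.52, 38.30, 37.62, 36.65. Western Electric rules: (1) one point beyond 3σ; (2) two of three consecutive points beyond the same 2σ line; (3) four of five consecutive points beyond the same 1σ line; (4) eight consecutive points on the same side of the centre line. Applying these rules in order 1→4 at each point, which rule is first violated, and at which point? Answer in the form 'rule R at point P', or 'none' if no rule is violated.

Zone of each point (C = within 1σ̂, B = 1σ̂–2σ̂, A = 2σ̂–3σ̂, * = beyond 3σ̂; sign = side of CL): 1:+C, 2:+C, 3:+C, 4:+C, 5:-A, 6:-B, 7:-B, 8:-B, 9:-C, 10:-C, 11:-C, 12:-C, 13:+C, 14:+B, 15:+C, 16:-B
Rule 3 (four of five consecutive points beyond the same 1σ limit) is satisfied at point 8.

rule 3 at point 8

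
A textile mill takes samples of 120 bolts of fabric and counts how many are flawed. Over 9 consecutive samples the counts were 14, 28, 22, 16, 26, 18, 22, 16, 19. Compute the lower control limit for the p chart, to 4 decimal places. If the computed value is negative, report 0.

0.0653

p̄ = Σdᵢ / (k·n) = 181 / (9 × 120) = 0.16759
LCL = p̄ − 3·√(p̄(1−p̄)/n) = 0.16759 − 3 × 0.03410 = 0.06530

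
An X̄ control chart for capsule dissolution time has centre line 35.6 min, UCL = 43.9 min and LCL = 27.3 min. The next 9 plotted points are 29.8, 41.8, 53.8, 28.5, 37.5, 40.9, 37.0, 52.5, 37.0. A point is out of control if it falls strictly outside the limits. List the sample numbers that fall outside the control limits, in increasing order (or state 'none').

Compare each point to [27.3, 43.9]: sample 3 = 53.8 > UCL; sample 8 = 52.5 > UCL.

3, 8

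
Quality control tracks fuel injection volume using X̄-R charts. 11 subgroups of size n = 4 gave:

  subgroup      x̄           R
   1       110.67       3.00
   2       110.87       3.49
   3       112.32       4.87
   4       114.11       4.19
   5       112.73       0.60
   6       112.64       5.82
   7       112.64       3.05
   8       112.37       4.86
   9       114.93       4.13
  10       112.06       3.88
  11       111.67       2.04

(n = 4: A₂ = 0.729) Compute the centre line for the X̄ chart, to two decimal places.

112.46

X̄̄ = (110.67 + 110.87 + 112.32 + 114.11 + 112.73 + 112.64 + 112.64 + 112.37 + 114.93 + 112.06 + 111.67) / 11 = 1237.0100 / 11 = 112.4555
CL = X̄̄ = 112.4555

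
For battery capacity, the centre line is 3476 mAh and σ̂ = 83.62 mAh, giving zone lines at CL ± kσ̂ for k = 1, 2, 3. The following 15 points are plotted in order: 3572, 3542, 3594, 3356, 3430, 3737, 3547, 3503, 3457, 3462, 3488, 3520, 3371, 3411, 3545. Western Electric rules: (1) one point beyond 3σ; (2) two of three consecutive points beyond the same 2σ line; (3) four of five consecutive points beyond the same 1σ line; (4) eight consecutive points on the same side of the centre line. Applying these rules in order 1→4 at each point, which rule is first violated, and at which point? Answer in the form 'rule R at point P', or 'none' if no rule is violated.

rule 1 at point 6

Zone of each point (C = within 1σ̂, B = 1σ̂–2σ̂, A = 2σ̂–3σ̂, * = beyond 3σ̂; sign = side of CL): 1:+B, 2:+C, 3:+B, 4:-B, 5:-C, 6:+*, 7:+C, 8:+C, 9:-C, 10:-C, 11:+C, 12:+C, 13:-B, 14:-C, 15:+C
Rule 1 (one point beyond the 3σ limits) is satisfied at point 6.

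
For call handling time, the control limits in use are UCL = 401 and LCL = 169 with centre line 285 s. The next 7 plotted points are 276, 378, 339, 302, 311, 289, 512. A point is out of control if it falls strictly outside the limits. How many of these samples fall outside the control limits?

Compare each point to [169, 401]: sample 7 = 512 > UCL.

1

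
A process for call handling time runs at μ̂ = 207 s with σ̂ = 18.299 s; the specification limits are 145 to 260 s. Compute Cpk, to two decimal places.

0.97

Cpu = (USL − μ̂) / (3σ̂) = (260 − 207) / (3 × 18.299) = 0.9654; Cpl = (μ̂ − LSL) / (3σ̂) = (207 − 145) / (3 × 18.299) = 1.1294; Cpk = min(Cpu, Cpl) = 0.9654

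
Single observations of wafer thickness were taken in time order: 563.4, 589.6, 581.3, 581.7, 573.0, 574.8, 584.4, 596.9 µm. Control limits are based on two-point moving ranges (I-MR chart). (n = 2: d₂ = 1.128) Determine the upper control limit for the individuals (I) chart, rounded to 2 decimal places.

606.28

X̄ = (563.4 + 589.6 + 581.3 + 581.7 + 573.0 + 574.8 + 584.4 + 596.9) / 8 = 580.6375
Moving ranges: 26.2, 8.3, 0.4, 8.7, 1.8, 9.6, 12.5; M̄R̄ = 67.5000 / 7 = 9.6429
UCL = X̄ + 3·M̄R̄/d₂ = 580.6375 + 3 × 9.6429 / 1.128 = 606.2834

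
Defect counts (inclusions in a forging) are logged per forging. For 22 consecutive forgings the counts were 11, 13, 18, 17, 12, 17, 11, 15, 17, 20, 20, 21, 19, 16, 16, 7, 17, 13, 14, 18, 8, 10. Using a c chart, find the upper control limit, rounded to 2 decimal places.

26.62

c̄ = (11 + 13 + 18 + 17 + 12 + 17 + 11 + 15 + 17 + 20 + 20 + 21 + 19 + 16 + 16 + 7 + 17 + 13 + 14 + 18 + 8 + 10) / 22 = 330 / 22 = 15.0000
UCL = c̄ + 3√c̄ = 15.0000 + 3 × √15.0000 = 15.0000 + 3 × 3.8730 = 26.6190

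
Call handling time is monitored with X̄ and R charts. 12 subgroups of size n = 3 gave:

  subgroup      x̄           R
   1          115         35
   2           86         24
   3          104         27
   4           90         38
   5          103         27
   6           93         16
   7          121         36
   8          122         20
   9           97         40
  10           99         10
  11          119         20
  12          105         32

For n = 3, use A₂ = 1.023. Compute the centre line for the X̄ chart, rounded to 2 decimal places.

104.50

X̄̄ = (115 + 86 + 104 + 90 + 103 + 93 + 121 + 122 + 97 + 99 + 119 + 105) / 12 = 1254.0000 / 12 = 104.5000
CL = X̄̄ = 104.5000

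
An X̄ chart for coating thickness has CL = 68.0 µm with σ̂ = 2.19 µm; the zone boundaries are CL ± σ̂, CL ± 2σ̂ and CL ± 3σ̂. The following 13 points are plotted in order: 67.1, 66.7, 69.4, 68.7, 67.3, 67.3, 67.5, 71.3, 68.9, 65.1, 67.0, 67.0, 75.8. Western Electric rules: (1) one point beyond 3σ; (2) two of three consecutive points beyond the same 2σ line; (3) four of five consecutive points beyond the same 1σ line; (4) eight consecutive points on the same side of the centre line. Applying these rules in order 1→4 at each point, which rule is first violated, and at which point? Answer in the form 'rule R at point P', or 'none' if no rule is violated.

Zone of each point (C = within 1σ̂, B = 1σ̂–2σ̂, A = 2σ̂–3σ̂, * = beyond 3σ̂; sign = side of CL): 1:-C, 2:-C, 3:+C, 4:+C, 5:-C, 6:-C, 7:-C, 8:+B, 9:+C, 10:-B, 11:-C, 12:-C, 13:+*
Rule 1 (one point beyond the 3σ limits) is satisfied at point 13.

rule 1 at point 13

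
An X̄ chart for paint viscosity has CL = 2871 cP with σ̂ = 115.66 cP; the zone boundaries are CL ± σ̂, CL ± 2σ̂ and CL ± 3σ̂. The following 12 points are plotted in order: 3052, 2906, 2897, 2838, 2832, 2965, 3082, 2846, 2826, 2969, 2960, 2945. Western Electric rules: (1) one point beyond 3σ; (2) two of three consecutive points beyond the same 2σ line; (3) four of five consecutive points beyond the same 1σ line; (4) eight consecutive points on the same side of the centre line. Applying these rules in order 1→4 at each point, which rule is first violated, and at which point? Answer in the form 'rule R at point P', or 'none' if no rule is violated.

none

Zone of each point (C = within 1σ̂, B = 1σ̂–2σ̂, A = 2σ̂–3σ̂, * = beyond 3σ̂; sign = side of CL): 1:+B, 2:+C, 3:+C, 4:-C, 5:-C, 6:+C, 7:+B, 8:-C, 9:-C, 10:+C, 11:+C, 12:+C
No rule fires across all 12 points.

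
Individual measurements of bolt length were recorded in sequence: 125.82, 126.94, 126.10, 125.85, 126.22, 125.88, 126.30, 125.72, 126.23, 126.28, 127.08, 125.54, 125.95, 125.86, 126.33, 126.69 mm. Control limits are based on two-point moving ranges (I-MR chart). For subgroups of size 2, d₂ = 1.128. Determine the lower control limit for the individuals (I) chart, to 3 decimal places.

124.729

X̄ = (125.82 + 126.94 + 126.10 + 125.85 + 126.22 + 125.88 + 126.30 + 125.72 + 126.23 + 126.28 + 127.08 + 125.54 + 125.95 + 125.86 + 126.33 + 126.69) / 16 = 126.1744
Moving ranges: 1.12, 0.84, 0.25, 0.37, 0.34, 0.42, 0.58, 0.51, 0.05, 0.80, 1.54, 0.41, 0.09, 0.47, 0.36; M̄R̄ = 8.1500 / 15 = 0.5433
LCL = X̄ − 3·M̄R̄/d₂ = 126.1744 − 3 × 0.5433 / 1.128 = 124.7293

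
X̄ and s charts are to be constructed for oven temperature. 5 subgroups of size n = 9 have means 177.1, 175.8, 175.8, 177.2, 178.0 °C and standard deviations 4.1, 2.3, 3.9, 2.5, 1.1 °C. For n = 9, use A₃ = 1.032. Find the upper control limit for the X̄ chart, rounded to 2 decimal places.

179.65

X̄̄ = (177.1 + 175.8 + 175.8 + 177.2 + 178.0) / 5 = 176.7800
s̄ = (4.1 + 2.3 + 3.9 + 2.5 + 1.1) / 5 = 2.7800
UCL = X̄̄ + A₃·s̄ = 176.7800 + 1.032 × 2.7800 = 179.6490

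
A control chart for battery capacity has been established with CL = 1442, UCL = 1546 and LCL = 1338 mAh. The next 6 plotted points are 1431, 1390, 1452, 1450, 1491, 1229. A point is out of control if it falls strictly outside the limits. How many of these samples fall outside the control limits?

Compare each point to [1338, 1546]: sample 6 = 1229 < LCL.

1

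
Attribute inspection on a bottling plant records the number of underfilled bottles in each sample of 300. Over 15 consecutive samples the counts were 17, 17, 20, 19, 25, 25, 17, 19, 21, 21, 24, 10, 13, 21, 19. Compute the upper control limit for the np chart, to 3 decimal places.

31.918

p̄ = Σdᵢ / (k·n) = 288 / (15 × 300) = 0.06400
UCL = np̄ + 3·√(np̄(1−p̄)) = 19.2000 + 3 × √(19.2000×0.93600) = 19.2000 + 3 × 4.2392 = 31.9177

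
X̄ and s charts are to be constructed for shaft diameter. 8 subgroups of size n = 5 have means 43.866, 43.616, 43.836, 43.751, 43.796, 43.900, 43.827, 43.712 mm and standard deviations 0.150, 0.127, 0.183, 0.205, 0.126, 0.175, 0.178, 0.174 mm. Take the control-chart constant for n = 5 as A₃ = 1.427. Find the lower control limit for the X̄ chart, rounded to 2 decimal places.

43.55

X̄̄ = (43.866 + 43.616 + 43.836 + 43.751 + 43.796 + 43.900 + 43.827 + 43.712) / 8 = 43.7880
s̄ = (0.150 + 0.127 + 0.183 + 0.205 + 0.126 + 0.175 + 0.178 + 0.174) / 8 = 0.1648
LCL = X̄̄ − A₃·s̄ = 43.7880 − 1.427 × 0.1648 = 43.5529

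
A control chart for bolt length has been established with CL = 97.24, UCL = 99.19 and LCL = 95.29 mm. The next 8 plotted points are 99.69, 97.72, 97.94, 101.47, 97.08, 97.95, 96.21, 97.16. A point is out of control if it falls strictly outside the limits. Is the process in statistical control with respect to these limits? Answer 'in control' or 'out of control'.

out of control

Compare each point to [95.29, 99.19]: sample 1 = 99.69 > UCL; sample 4 = 101.47 > UCL.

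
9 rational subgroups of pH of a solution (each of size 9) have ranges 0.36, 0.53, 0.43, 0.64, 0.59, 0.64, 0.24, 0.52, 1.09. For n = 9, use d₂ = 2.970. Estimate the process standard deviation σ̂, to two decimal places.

R̄ = (0.36 + 0.53 + 0.43 + 0.64 + 0.59 + 0.64 + 0.24 + 0.52 + 1.09) / 9 = 0.5600
σ̂ = R̄ / d₂ = 0.5600 / 2.970 = 0.1886

0.19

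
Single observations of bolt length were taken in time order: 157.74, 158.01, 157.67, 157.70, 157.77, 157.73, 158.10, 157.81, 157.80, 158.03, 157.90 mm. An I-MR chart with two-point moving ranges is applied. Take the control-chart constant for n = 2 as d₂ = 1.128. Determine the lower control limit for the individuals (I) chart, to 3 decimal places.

157.368

X̄ = (157.74 + 158.01 + 157.67 + 157.70 + 157.77 + 157.73 + 158.10 + 157.81 + 157.80 + 158.03 + 157.90) / 11 = 157.8418
Moving ranges: 0.27, 0.34, 0.03, 0.07, 0.04, 0.37, 0.29, 0.01, 0.23, 0.13; M̄R̄ = 1.7800 / 10 = 0.1780
LCL = X̄ − 3·M̄R̄/d₂ = 157.8418 − 3 × 0.1780 / 1.128 = 157.3684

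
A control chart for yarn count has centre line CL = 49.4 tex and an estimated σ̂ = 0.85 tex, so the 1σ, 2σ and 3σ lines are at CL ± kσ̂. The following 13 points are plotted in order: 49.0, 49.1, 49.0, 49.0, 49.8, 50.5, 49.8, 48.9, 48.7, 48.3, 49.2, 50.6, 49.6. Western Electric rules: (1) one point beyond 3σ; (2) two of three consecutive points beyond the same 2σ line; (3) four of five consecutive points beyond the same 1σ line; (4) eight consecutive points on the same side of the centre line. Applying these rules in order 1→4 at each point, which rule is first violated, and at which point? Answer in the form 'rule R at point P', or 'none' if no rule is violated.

Zone of each point (C = within 1σ̂, B = 1σ̂–2σ̂, A = 2σ̂–3σ̂, * = beyond 3σ̂; sign = side of CL): 1:-C, 2:-C, 3:-C, 4:-C, 5:+C, 6:+B, 7:+C, 8:-C, 9:-C, 10:-B, 11:-C, 12:+B, 13:+C
No rule fires across all 13 points.

none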